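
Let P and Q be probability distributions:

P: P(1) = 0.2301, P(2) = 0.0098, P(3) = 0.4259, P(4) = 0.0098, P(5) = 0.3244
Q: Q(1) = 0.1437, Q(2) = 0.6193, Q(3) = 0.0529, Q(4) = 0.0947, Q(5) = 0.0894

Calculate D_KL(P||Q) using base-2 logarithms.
1.9504 bits

D_KL(P||Q) = Σ P(x) log₂(P(x)/Q(x))

Computing term by term:
  P(1)·log₂(P(1)/Q(1)) = 0.2301·log₂(0.2301/0.1437) = 0.15628
  P(2)·log₂(P(2)/Q(2)) = 0.0098·log₂(0.0098/0.6193) = -0.05862
  P(3)·log₂(P(3)/Q(3)) = 0.4259·log₂(0.4259/0.0529) = 1.28161
  P(4)·log₂(P(4)/Q(4)) = 0.0098·log₂(0.0098/0.0947) = -0.03207
  P(5)·log₂(P(5)/Q(5)) = 0.3244·log₂(0.3244/0.0894) = 0.60320

D_KL(P||Q) = 0.15628 - 0.05862 + 1.28161 - 0.03207 + 0.60320 = 1.95040 ≈ 1.9504 bits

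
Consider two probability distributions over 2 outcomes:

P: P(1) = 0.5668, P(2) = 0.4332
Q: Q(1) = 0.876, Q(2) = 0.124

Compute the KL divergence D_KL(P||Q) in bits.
0.4258 bits

D_KL(P||Q) = Σ P(x) log₂(P(x)/Q(x))

Computing term by term:
  P(1)·log₂(P(1)/Q(1)) = 0.5668·log₂(0.5668/0.876) = -0.35600
  P(2)·log₂(P(2)/Q(2)) = 0.4332·log₂(0.4332/0.124) = 0.78179

D_KL(P||Q) = -0.35600 + 0.78179 = 0.42579 ≈ 0.4258 bits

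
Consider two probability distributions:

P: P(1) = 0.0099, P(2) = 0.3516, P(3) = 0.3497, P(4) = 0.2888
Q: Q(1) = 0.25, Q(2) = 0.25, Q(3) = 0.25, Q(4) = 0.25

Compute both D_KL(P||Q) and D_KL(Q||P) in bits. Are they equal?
D_KL(P||Q) = 0.3563 bits, D_KL(Q||P) = 0.8685 bits. No, they are not equal.

D_KL(P||Q) = Σ P(x) log₂(P(x)/Q(x))

Computing term by term:
  P(1)·log₂(P(1)/Q(1)) = 0.0099·log₂(0.0099/0.25) = -0.04612
  P(2)·log₂(P(2)/Q(2)) = 0.3516·log₂(0.3516/0.25) = 0.17299
  P(3)·log₂(P(3)/Q(3)) = 0.3497·log₂(0.3497/0.25) = 0.16932
  P(4)·log₂(P(4)/Q(4)) = 0.2888·log₂(0.2888/0.25) = 0.06011

D_KL(P||Q) = -0.04612 + 0.17299 + 0.16932 + 0.06011 = 0.35630 ≈ 0.3563 bits

D_KL(Q||P) = Σ Q(x) log₂(Q(x)/P(x))

Computing term by term:
  Q(1)·log₂(Q(1)/P(1)) = 0.25·log₂(0.25/0.0099) = 1.16459
  Q(2)·log₂(Q(2)/P(2)) = 0.25·log₂(0.25/0.3516) = -0.12300
  Q(3)·log₂(Q(3)/P(3)) = 0.25·log₂(0.25/0.3497) = -0.12105
  Q(4)·log₂(Q(4)/P(4)) = 0.25·log₂(0.25/0.2888) = -0.05204

D_KL(Q||P) = 1.16459 - 0.12300 - 0.12105 - 0.05204 = 0.86850 ≈ 0.8685 bits

These are NOT equal (difference: 0.5122 bits). KL divergence is asymmetric: D_KL(P||Q) ≠ D_KL(Q||P) in general.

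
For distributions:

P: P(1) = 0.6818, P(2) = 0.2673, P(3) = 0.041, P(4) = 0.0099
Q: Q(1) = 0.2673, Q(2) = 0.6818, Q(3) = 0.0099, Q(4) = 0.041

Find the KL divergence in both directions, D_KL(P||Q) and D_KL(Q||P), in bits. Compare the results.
D_KL(P||Q) = 0.6237 bits, D_KL(Q||P) = 0.6237 bits. The two directions give exactly the same value for this pair.

D_KL(P||Q) = Σ P(x) log₂(P(x)/Q(x))

Computing term by term:
  P(1)·log₂(P(1)/Q(1)) = 0.6818·log₂(0.6818/0.2673) = 0.92104
  P(2)·log₂(P(2)/Q(2)) = 0.2673·log₂(0.2673/0.6818) = -0.36109
  P(3)·log₂(P(3)/Q(3)) = 0.041·log₂(0.041/0.0099) = 0.08406
  P(4)·log₂(P(4)/Q(4)) = 0.0099·log₂(0.0099/0.041) = -0.02030

D_KL(P||Q) = 0.92104 - 0.36109 + 0.08406 - 0.02030 = 0.62371 ≈ 0.6237 bits

D_KL(Q||P) = Σ Q(x) log₂(Q(x)/P(x))

Computing term by term:
  Q(1)·log₂(Q(1)/P(1)) = 0.2673·log₂(0.2673/0.6818) = -0.36109
  Q(2)·log₂(Q(2)/P(2)) = 0.6818·log₂(0.6818/0.2673) = 0.92104
  Q(3)·log₂(Q(3)/P(3)) = 0.0099·log₂(0.0099/0.041) = -0.02030
  Q(4)·log₂(Q(4)/P(4)) = 0.041·log₂(0.041/0.0099) = 0.08406

D_KL(Q||P) = -0.36109 + 0.92104 - 0.02030 + 0.08406 = 0.62371 ≈ 0.6237 bits

These ARE equal here. Q is P with outcomes relabeled (Q(1) = P(2), Q(2) = P(1), Q(3) = P(4), Q(4) = P(3)) by a relabeling that is its own inverse, so the two sums contain exactly the same terms in a different order. This is a special case — KL divergence is not symmetric in general: D_KL(P||Q) ≠ D_KL(Q||P) for most P, Q.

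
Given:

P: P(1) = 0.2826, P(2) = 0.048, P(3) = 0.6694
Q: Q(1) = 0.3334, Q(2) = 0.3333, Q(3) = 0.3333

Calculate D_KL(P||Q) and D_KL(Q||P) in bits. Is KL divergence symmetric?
D_KL(P||Q) = 0.4719 bits, D_KL(Q||P) = 0.6760 bits. No, KL divergence is not symmetric.

D_KL(P||Q) = Σ P(x) log₂(P(x)/Q(x))

Computing term by term:
  P(1)·log₂(P(1)/Q(1)) = 0.2826·log₂(0.2826/0.3334) = -0.06740
  P(2)·log₂(P(2)/Q(2)) = 0.048·log₂(0.048/0.3333) = -0.13419
  P(3)·log₂(P(3)/Q(3)) = 0.6694·log₂(0.6694/0.3333) = 0.67345

D_KL(P||Q) = -0.06740 - 0.13419 + 0.67345 = 0.47186 ≈ 0.4719 bits

D_KL(Q||P) = Σ Q(x) log₂(Q(x)/P(x))

Computing term by term:
  Q(1)·log₂(Q(1)/P(1)) = 0.3334·log₂(0.3334/0.2826) = 0.07951
  Q(2)·log₂(Q(2)/P(2)) = 0.3333·log₂(0.3333/0.048) = 0.93181
  Q(3)·log₂(Q(3)/P(3)) = 0.3333·log₂(0.3333/0.6694) = -0.33532

D_KL(Q||P) = 0.07951 + 0.93181 - 0.33532 = 0.67600 ≈ 0.6760 bits

These are NOT equal (difference: 0.2041 bits). KL divergence is asymmetric: D_KL(P||Q) ≠ D_KL(Q||P) in general.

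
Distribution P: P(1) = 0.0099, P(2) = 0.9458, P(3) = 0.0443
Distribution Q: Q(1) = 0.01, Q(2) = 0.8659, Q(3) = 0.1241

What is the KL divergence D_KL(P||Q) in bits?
0.0545 bits

D_KL(P||Q) = Σ P(x) log₂(P(x)/Q(x))

Computing term by term:
  P(1)·log₂(P(1)/Q(1)) = 0.0099·log₂(0.0099/0.01) = -0.00014
  P(2)·log₂(P(2)/Q(2)) = 0.9458·log₂(0.9458/0.8659) = 0.12043
  P(3)·log₂(P(3)/Q(3)) = 0.0443·log₂(0.0443/0.1241) = -0.06584

D_KL(P||Q) = -0.00014 + 0.12043 - 0.06584 = 0.05445 ≈ 0.0545 bits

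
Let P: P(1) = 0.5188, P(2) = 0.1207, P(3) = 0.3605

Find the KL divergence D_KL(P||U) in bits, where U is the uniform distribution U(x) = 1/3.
0.1950 bits

U(i) = 1/3 for all i

D_KL(P||U) = Σ P(x) log₂(P(x) / (1/3))
           = Σ P(x) log₂(P(x)) + log₂(3)
           = log₂(3) - H(P)

H(P) = -Σ P(x) log₂(P(x)):
  -P(1)·log₂(P(1)) = -(0.5188)·log₂(0.5188) = 0.49117
  -P(2)·log₂(P(2)) = -(0.1207)·log₂(0.1207) = 0.36820
  -P(3)·log₂(P(3)) = -(0.3605)·log₂(0.3605) = 0.53063
H(P) = 0.49117 + 0.36820 + 0.53063 = 1.39000 bits

log₂(3) = 1.58496 bits

D_KL(P||U) = 1.58496 - 1.39000 = 0.19496 ≈ 0.1950 bits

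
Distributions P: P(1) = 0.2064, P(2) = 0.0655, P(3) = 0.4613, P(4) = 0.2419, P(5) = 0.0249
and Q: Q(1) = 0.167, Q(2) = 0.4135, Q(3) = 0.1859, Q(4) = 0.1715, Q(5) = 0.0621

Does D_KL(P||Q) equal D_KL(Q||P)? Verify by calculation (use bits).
D_KL(P||Q) = 0.5810 bits, D_KL(Q||P) = 0.8012 bits. No — D_KL(P||Q) ≠ D_KL(Q||P) for this pair.

D_KL(P||Q) = Σ P(x) log₂(P(x)/Q(x))

Computing term by term:
  P(1)·log₂(P(1)/Q(1)) = 0.2064·log₂(0.2064/0.167) = 0.06307
  P(2)·log₂(P(2)/Q(2)) = 0.0655·log₂(0.0655/0.4135) = -0.17412
  P(3)·log₂(P(3)/Q(3)) = 0.4613·log₂(0.4613/0.1859) = 0.60485
  P(4)·log₂(P(4)/Q(4)) = 0.2419·log₂(0.2419/0.1715) = 0.12003
  P(5)·log₂(P(5)/Q(5)) = 0.0249·log₂(0.0249/0.0621) = -0.03283

D_KL(P||Q) = 0.06307 - 0.17412 + 0.60485 + 0.12003 - 0.03283 = 0.58100 ≈ 0.5810 bits

D_KL(Q||P) = Σ Q(x) log₂(Q(x)/P(x))

Computing term by term:
  Q(1)·log₂(Q(1)/P(1)) = 0.167·log₂(0.167/0.2064) = -0.05103
  Q(2)·log₂(Q(2)/P(2)) = 0.4135·log₂(0.4135/0.0655) = 1.09922
  Q(3)·log₂(Q(3)/P(3)) = 0.1859·log₂(0.1859/0.4613) = -0.24375
  Q(4)·log₂(Q(4)/P(4)) = 0.1715·log₂(0.1715/0.2419) = -0.08510
  Q(5)·log₂(Q(5)/P(5)) = 0.0621·log₂(0.0621/0.0249) = 0.08188

D_KL(Q||P) = -0.05103 + 1.09922 - 0.24375 - 0.08510 + 0.08188 = 0.80122 ≈ 0.8012 bits

These are NOT equal (difference: 0.2202 bits). KL divergence is asymmetric: D_KL(P||Q) ≠ D_KL(Q||P) in general.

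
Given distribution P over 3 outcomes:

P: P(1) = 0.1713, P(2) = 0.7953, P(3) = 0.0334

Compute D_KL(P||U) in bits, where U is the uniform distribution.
0.7224 bits

U(i) = 1/3 for all i

D_KL(P||U) = Σ P(x) log₂(P(x) / (1/3))
           = Σ P(x) log₂(P(x)) + log₂(3)
           = log₂(3) - H(P)

H(P) = -Σ P(x) log₂(P(x)):
  -P(1)·log₂(P(1)) = -(0.1713)·log₂(0.1713) = 0.43603
  -P(2)·log₂(P(2)) = -(0.7953)·log₂(0.7953) = 0.26279
  -P(3)·log₂(P(3)) = -(0.0334)·log₂(0.0334) = 0.16379
H(P) = 0.43603 + 0.26279 + 0.16379 = 0.86261 bits

log₂(3) = 1.58496 bits

D_KL(P||U) = 1.58496 - 0.86261 = 0.72235 ≈ 0.7224 bits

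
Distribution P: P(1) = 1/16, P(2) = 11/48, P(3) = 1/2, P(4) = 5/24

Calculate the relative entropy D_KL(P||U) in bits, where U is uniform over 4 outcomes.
0.2914 bits

U(i) = 1/4 for all i

D_KL(P||U) = Σ P(x) log₂(P(x) / (1/4))
           = Σ P(x) log₂(P(x)) + log₂(4)
           = log₂(4) - H(P)

H(P) = -Σ P(x) log₂(P(x)):
  -P(1)·log₂(P(1)) = -(1/16)·log₂(1/16) = 0.25000
  -P(2)·log₂(P(2)) = -(11/48)·log₂(11/48) = 0.48710
  -P(3)·log₂(P(3)) = -(1/2)·log₂(1/2) = 0.50000
  -P(4)·log₂(P(4)) = -(5/24)·log₂(5/24) = 0.47147
H(P) = 0.25000 + 0.48710 + 0.50000 + 0.47147 = 1.70857 bits

log₂(4) = 2.00000 bits

D_KL(P||U) = 2.00000 - 1.70857 = 0.29143 ≈ 0.2914 bits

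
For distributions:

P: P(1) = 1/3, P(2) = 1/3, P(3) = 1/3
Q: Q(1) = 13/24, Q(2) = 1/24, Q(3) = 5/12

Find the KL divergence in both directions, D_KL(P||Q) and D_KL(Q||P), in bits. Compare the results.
D_KL(P||Q) = 0.6592 bits, D_KL(Q||P) = 0.3885 bits. D_KL(P||Q) is larger than D_KL(Q||P) by 0.2707 bits; the two directions differ.

D_KL(P||Q) = Σ P(x) log₂(P(x)/Q(x))

Computing term by term:
  P(1)·log₂(P(1)/Q(1)) = (1/3)·log₂((1/3)/(13/24)) = -0.23348
  P(2)·log₂(P(2)/Q(2)) = (1/3)·log₂((1/3)/(1/24)) = 1.00000
  P(3)·log₂(P(3)/Q(3)) = (1/3)·log₂((1/3)/(5/12)) = -0.10731

D_KL(P||Q) = -0.23348 + 1.00000 - 0.10731 = 0.65921 ≈ 0.6592 bits

D_KL(Q||P) = Σ Q(x) log₂(Q(x)/P(x))

Computing term by term:
  Q(1)·log₂(Q(1)/P(1)) = (13/24)·log₂((13/24)/(1/3)) = 0.37940
  Q(2)·log₂(Q(2)/P(2)) = (1/24)·log₂((1/24)/(1/3)) = -0.12500
  Q(3)·log₂(Q(3)/P(3)) = (5/12)·log₂((5/12)/(1/3)) = 0.13414

D_KL(Q||P) = 0.37940 - 0.12500 + 0.13414 = 0.38854 ≈ 0.3885 bits

These are NOT equal (difference: 0.2707 bits). KL divergence is asymmetric: D_KL(P||Q) ≠ D_KL(Q||P) in general.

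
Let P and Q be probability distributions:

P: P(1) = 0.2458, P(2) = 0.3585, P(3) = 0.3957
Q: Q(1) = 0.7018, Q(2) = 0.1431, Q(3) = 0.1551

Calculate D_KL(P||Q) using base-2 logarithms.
0.6376 bits

D_KL(P||Q) = Σ P(x) log₂(P(x)/Q(x))

Computing term by term:
  P(1)·log₂(P(1)/Q(1)) = 0.2458·log₂(0.2458/0.7018) = -0.37204
  P(2)·log₂(P(2)/Q(2)) = 0.3585·log₂(0.3585/0.1431) = 0.47499
  P(3)·log₂(P(3)/Q(3)) = 0.3957·log₂(0.3957/0.1551) = 0.53467

D_KL(P||Q) = -0.37204 + 0.47499 + 0.53467 = 0.63762 ≈ 0.6376 bits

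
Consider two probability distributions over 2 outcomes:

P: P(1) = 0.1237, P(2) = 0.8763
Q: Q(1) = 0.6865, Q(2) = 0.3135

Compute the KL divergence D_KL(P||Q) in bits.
0.9937 bits

D_KL(P||Q) = Σ P(x) log₂(P(x)/Q(x))

Computing term by term:
  P(1)·log₂(P(1)/Q(1)) = 0.1237·log₂(0.1237/0.6865) = -0.30584
  P(2)·log₂(P(2)/Q(2)) = 0.8763·log₂(0.8763/0.3135) = 1.29952

D_KL(P||Q) = -0.30584 + 1.29952 = 0.99368 ≈ 0.9937 bits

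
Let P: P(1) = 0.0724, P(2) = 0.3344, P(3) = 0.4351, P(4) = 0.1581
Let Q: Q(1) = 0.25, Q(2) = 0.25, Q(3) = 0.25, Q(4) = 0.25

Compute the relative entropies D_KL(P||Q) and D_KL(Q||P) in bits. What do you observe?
D_KL(P||Q) = 0.2542 bits, D_KL(Q||P) = 0.3075 bits. The two directions give different values (D_KL(Q||P) exceeds D_KL(P||Q) by 0.0533 bits): KL divergence is asymmetric.

D_KL(P||Q) = Σ P(x) log₂(P(x)/Q(x))

Computing term by term:
  P(1)·log₂(P(1)/Q(1)) = 0.0724·log₂(0.0724/0.25) = -0.12944
  P(2)·log₂(P(2)/Q(2)) = 0.3344·log₂(0.3344/0.25) = 0.14033
  P(3)·log₂(P(3)/Q(3)) = 0.4351·log₂(0.4351/0.25) = 0.34783
  P(4)·log₂(P(4)/Q(4)) = 0.1581·log₂(0.1581/0.25) = -0.10452

D_KL(P||Q) = -0.12944 + 0.14033 + 0.34783 - 0.10452 = 0.25420 ≈ 0.2542 bits

D_KL(Q||P) = Σ Q(x) log₂(Q(x)/P(x))

Computing term by term:
  Q(1)·log₂(Q(1)/P(1)) = 0.25·log₂(0.25/0.0724) = 0.44697
  Q(2)·log₂(Q(2)/P(2)) = 0.25·log₂(0.25/0.3344) = -0.10491
  Q(3)·log₂(Q(3)/P(3)) = 0.25·log₂(0.25/0.4351) = -0.19985
  Q(4)·log₂(Q(4)/P(4)) = 0.25·log₂(0.25/0.1581) = 0.16527

D_KL(Q||P) = 0.44697 - 0.10491 - 0.19985 + 0.16527 = 0.30748 ≈ 0.3075 bits

These are NOT equal (difference: 0.0533 bits). KL divergence is asymmetric: D_KL(P||Q) ≠ D_KL(Q||P) in general.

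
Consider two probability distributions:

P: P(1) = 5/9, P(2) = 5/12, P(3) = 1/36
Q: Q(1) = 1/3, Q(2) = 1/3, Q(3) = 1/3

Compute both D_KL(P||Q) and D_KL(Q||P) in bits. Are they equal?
D_KL(P||Q) = 0.4440 bits, D_KL(Q||P) = 0.8420 bits. No, they are not equal.

D_KL(P||Q) = Σ P(x) log₂(P(x)/Q(x))

Computing term by term:
  P(1)·log₂(P(1)/Q(1)) = (5/9)·log₂((5/9)/(1/3)) = 0.40943
  P(2)·log₂(P(2)/Q(2)) = (5/12)·log₂((5/12)/(1/3)) = 0.13414
  P(3)·log₂(P(3)/Q(3)) = (1/36)·log₂((1/36)/(1/3)) = -0.09958

D_KL(P||Q) = 0.40943 + 0.13414 - 0.09958 = 0.44399 ≈ 0.4440 bits

D_KL(Q||P) = Σ Q(x) log₂(Q(x)/P(x))

Computing term by term:
  Q(1)·log₂(Q(1)/P(1)) = (1/3)·log₂((1/3)/(5/9)) = -0.24566
  Q(2)·log₂(Q(2)/P(2)) = (1/3)·log₂((1/3)/(5/12)) = -0.10731
  Q(3)·log₂(Q(3)/P(3)) = (1/3)·log₂((1/3)/(1/36)) = 1.19499

D_KL(Q||P) = -0.24566 - 0.10731 + 1.19499 = 0.84202 ≈ 0.8420 bits

These are NOT equal (difference: 0.3980 bits). KL divergence is asymmetric: D_KL(P||Q) ≠ D_KL(Q||P) in general.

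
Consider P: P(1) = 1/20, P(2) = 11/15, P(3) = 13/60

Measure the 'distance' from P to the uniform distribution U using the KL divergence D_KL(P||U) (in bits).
0.5627 bits

U(i) = 1/3 for all i

D_KL(P||U) = Σ P(x) log₂(P(x) / (1/3))
           = Σ P(x) log₂(P(x)) + log₂(3)
           = log₂(3) - H(P)

H(P) = -Σ P(x) log₂(P(x)):
  -P(1)·log₂(P(1)) = -(1/20)·log₂(1/20) = 0.21610
  -P(2)·log₂(P(2)) = -(11/15)·log₂(11/15) = 0.32814
  -P(3)·log₂(P(3)) = -(13/60)·log₂(13/60) = 0.47806
H(P) = 0.21610 + 0.32814 + 0.47806 = 1.02230 bits

log₂(3) = 1.58496 bits

D_KL(P||U) = 1.58496 - 1.02230 = 0.56266 ≈ 0.5627 bits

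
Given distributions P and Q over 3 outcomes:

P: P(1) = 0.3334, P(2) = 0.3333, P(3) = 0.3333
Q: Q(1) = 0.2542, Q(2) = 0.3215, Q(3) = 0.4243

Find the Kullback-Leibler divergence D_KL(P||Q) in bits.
0.0317 bits

D_KL(P||Q) = Σ P(x) log₂(P(x)/Q(x))

Computing term by term:
  P(1)·log₂(P(1)/Q(1)) = 0.3334·log₂(0.3334/0.2542) = 0.13046
  P(2)·log₂(P(2)/Q(2)) = 0.3333·log₂(0.3333/0.3215) = 0.01733
  P(3)·log₂(P(3)/Q(3)) = 0.3333·log₂(0.3333/0.4243) = -0.11608

D_KL(P||Q) = 0.13046 + 0.01733 - 0.11608 = 0.03171 ≈ 0.0317 bits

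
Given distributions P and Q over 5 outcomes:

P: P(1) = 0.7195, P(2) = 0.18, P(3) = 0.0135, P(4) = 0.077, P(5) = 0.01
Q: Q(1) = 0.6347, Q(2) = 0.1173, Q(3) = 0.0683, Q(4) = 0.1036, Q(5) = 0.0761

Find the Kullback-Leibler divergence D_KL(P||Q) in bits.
0.1476 bits

D_KL(P||Q) = Σ P(x) log₂(P(x)/Q(x))

Computing term by term:
  P(1)·log₂(P(1)/Q(1)) = 0.7195·log₂(0.7195/0.6347) = 0.13017
  P(2)·log₂(P(2)/Q(2)) = 0.18·log₂(0.18/0.1173) = 0.11120
  P(3)·log₂(P(3)/Q(3)) = 0.0135·log₂(0.0135/0.0683) = -0.03158
  P(4)·log₂(P(4)/Q(4)) = 0.077·log₂(0.077/0.1036) = -0.03296
  P(5)·log₂(P(5)/Q(5)) = 0.01·log₂(0.01/0.0761) = -0.02928

D_KL(P||Q) = 0.13017 + 0.11120 - 0.03158 - 0.03296 - 0.02928 = 0.14755 ≈ 0.1476 bits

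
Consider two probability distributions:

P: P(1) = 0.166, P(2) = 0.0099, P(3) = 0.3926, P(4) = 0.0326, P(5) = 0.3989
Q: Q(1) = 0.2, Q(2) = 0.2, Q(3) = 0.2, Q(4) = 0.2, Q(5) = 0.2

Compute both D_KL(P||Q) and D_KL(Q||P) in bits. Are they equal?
D_KL(P||Q) = 0.6065 bits, D_KL(Q||P) = 1.0506 bits. No, they are not equal.

D_KL(P||Q) = Σ P(x) log₂(P(x)/Q(x))

Computing term by term:
  P(1)·log₂(P(1)/Q(1)) = 0.166·log₂(0.166/0.2) = -0.04462
  P(2)·log₂(P(2)/Q(2)) = 0.0099·log₂(0.0099/0.2) = -0.04293
  P(3)·log₂(P(3)/Q(3)) = 0.3926·log₂(0.3926/0.2) = 0.38202
  P(4)·log₂(P(4)/Q(4)) = 0.0326·log₂(0.0326/0.2) = -0.08532
  P(5)·log₂(P(5)/Q(5)) = 0.3989·log₂(0.3989/0.2) = 0.39732

D_KL(P||Q) = -0.04462 - 0.04293 + 0.38202 - 0.08532 + 0.39732 = 0.60647 ≈ 0.6065 bits

D_KL(Q||P) = Σ Q(x) log₂(Q(x)/P(x))

Computing term by term:
  Q(1)·log₂(Q(1)/P(1)) = 0.2·log₂(0.2/0.166) = 0.05376
  Q(2)·log₂(Q(2)/P(2)) = 0.2·log₂(0.2/0.0099) = 0.86729
  Q(3)·log₂(Q(3)/P(3)) = 0.2·log₂(0.2/0.3926) = -0.19461
  Q(4)·log₂(Q(4)/P(4)) = 0.2·log₂(0.2/0.0326) = 0.52341
  Q(5)·log₂(Q(5)/P(5)) = 0.2·log₂(0.2/0.3989) = -0.19921

D_KL(Q||P) = 0.05376 + 0.86729 - 0.19461 + 0.52341 - 0.19921 = 1.05064 ≈ 1.0506 bits

These are NOT equal (difference: 0.4441 bits). KL divergence is asymmetric: D_KL(P||Q) ≠ D_KL(Q||P) in general.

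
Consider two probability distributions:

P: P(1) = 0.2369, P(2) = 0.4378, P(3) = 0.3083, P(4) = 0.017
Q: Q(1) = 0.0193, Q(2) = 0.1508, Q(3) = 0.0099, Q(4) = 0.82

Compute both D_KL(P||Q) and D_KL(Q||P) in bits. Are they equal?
D_KL(P||Q) = 2.9645 bits, D_KL(Q||P) = 4.2346 bits. No, they are not equal.

D_KL(P||Q) = Σ P(x) log₂(P(x)/Q(x))

Computing term by term:
  P(1)·log₂(P(1)/Q(1)) = 0.2369·log₂(0.2369/0.0193) = 0.85701
  P(2)·log₂(P(2)/Q(2)) = 0.4378·log₂(0.4378/0.1508) = 0.67318
  P(3)·log₂(P(3)/Q(3)) = 0.3083·log₂(0.3083/0.0099) = 1.52940
  P(4)·log₂(P(4)/Q(4)) = 0.017·log₂(0.017/0.82) = -0.09506

D_KL(P||Q) = 0.85701 + 0.67318 + 1.52940 - 0.09506 = 2.96453 ≈ 2.9645 bits

D_KL(Q||P) = Σ Q(x) log₂(Q(x)/P(x))

Computing term by term:
  Q(1)·log₂(Q(1)/P(1)) = 0.0193·log₂(0.0193/0.2369) = -0.06982
  Q(2)·log₂(Q(2)/P(2)) = 0.1508·log₂(0.1508/0.4378) = -0.23188
  Q(3)·log₂(Q(3)/P(3)) = 0.0099·log₂(0.0099/0.3083) = -0.04911
  Q(4)·log₂(Q(4)/P(4)) = 0.82·log₂(0.82/0.017) = 4.58545

D_KL(Q||P) = -0.06982 - 0.23188 - 0.04911 + 4.58545 = 4.23464 ≈ 4.2346 bits

These are NOT equal (difference: 1.2701 bits). KL divergence is asymmetric: D_KL(P||Q) ≠ D_KL(Q||P) in general.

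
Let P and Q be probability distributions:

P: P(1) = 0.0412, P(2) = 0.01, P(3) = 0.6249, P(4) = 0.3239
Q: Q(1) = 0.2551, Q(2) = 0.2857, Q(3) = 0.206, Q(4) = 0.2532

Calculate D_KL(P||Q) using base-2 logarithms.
0.9588 bits

D_KL(P||Q) = Σ P(x) log₂(P(x)/Q(x))

Computing term by term:
  P(1)·log₂(P(1)/Q(1)) = 0.0412·log₂(0.0412/0.2551) = -0.10837
  P(2)·log₂(P(2)/Q(2)) = 0.01·log₂(0.01/0.2857) = -0.04836
  P(3)·log₂(P(3)/Q(3)) = 0.6249·log₂(0.6249/0.206) = 1.00045
  P(4)·log₂(P(4)/Q(4)) = 0.3239·log₂(0.3239/0.2532) = 0.11507

D_KL(P||Q) = -0.10837 - 0.04836 + 1.00045 + 0.11507 = 0.95879 ≈ 0.9588 bits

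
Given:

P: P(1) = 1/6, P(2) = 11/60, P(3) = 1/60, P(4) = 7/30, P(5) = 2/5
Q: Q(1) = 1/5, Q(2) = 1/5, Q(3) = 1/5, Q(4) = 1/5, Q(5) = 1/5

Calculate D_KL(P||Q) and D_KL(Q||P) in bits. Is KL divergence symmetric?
D_KL(P||Q) = 0.3253 bits, D_KL(Q||P) = 0.5502 bits. No, KL divergence is not symmetric.

D_KL(P||Q) = Σ P(x) log₂(P(x)/Q(x))

Computing term by term:
  P(1)·log₂(P(1)/Q(1)) = (1/6)·log₂((1/6)/(1/5)) = -0.04384
  P(2)·log₂(P(2)/Q(2)) = (11/60)·log₂((11/60)/(1/5)) = -0.02301
  P(3)·log₂(P(3)/Q(3)) = (1/60)·log₂((1/60)/(1/5)) = -0.05975
  P(4)·log₂(P(4)/Q(4)) = (7/30)·log₂((7/30)/(1/5)) = 0.05189
  P(5)·log₂(P(5)/Q(5)) = (2/5)·log₂((2/5)/(1/5)) = 0.40000

D_KL(P||Q) = -0.04384 - 0.02301 - 0.05975 + 0.05189 + 0.40000 = 0.32529 ≈ 0.3253 bits

D_KL(Q||P) = Σ Q(x) log₂(Q(x)/P(x))

Computing term by term:
  Q(1)·log₂(Q(1)/P(1)) = (1/5)·log₂((1/5)/(1/6)) = 0.05261
  Q(2)·log₂(Q(2)/P(2)) = (1/5)·log₂((1/5)/(11/60)) = 0.02511
  Q(3)·log₂(Q(3)/P(3)) = (1/5)·log₂((1/5)/(1/60)) = 0.71699
  Q(4)·log₂(Q(4)/P(4)) = (1/5)·log₂((1/5)/(7/30)) = -0.04448
  Q(5)·log₂(Q(5)/P(5)) = (1/5)·log₂((1/5)/(2/5)) = -0.20000

D_KL(Q||P) = 0.05261 + 0.02511 + 0.71699 - 0.04448 - 0.20000 = 0.55023 ≈ 0.5502 bits

These are NOT equal (difference: 0.2249 bits). KL divergence is asymmetric: D_KL(P||Q) ≠ D_KL(Q||P) in general.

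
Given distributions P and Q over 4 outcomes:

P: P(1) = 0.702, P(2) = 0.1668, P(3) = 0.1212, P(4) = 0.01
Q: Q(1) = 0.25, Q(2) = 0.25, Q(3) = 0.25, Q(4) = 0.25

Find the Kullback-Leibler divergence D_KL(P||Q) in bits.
0.7752 bits

D_KL(P||Q) = Σ P(x) log₂(P(x)/Q(x))

Computing term by term:
  P(1)·log₂(P(1)/Q(1)) = 0.702·log₂(0.702/0.25) = 1.04566
  P(2)·log₂(P(2)/Q(2)) = 0.1668·log₂(0.1668/0.25) = -0.09738
  P(3)·log₂(P(3)/Q(3)) = 0.1212·log₂(0.1212/0.25) = -0.12660
  P(4)·log₂(P(4)/Q(4)) = 0.01·log₂(0.01/0.25) = -0.04644

D_KL(P||Q) = 1.04566 - 0.09738 - 0.12660 - 0.04644 = 0.77524 ≈ 0.7752 bits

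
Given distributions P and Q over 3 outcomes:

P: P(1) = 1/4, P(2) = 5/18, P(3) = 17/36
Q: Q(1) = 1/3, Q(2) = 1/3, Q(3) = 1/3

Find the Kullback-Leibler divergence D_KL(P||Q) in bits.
0.0605 bits

D_KL(P||Q) = Σ P(x) log₂(P(x)/Q(x))

Computing term by term:
  P(1)·log₂(P(1)/Q(1)) = (1/4)·log₂((1/4)/(1/3)) = -0.10376
  P(2)·log₂(P(2)/Q(2)) = (5/18)·log₂((5/18)/(1/3)) = -0.07307
  P(3)·log₂(P(3)/Q(3)) = (17/36)·log₂((17/36)/(1/3)) = 0.23729

D_KL(P||Q) = -0.10376 - 0.07307 + 0.23729 = 0.06046 ≈ 0.0605 bits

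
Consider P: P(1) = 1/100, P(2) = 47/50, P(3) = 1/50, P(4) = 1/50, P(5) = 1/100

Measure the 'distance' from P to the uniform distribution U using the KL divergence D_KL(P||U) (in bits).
1.8794 bits

U(i) = 1/5 for all i

D_KL(P||U) = Σ P(x) log₂(P(x) / (1/5))
           = Σ P(x) log₂(P(x)) + log₂(5)
           = log₂(5) - H(P)

H(P) = -Σ P(x) log₂(P(x)):
  -P(1)·log₂(P(1)) = -(1/100)·log₂(1/100) = 0.06644
  -P(2)·log₂(P(2)) = -(47/50)·log₂(47/50) = 0.08391
  -P(3)·log₂(P(3)) = -(1/50)·log₂(1/50) = 0.11288
  -P(4)·log₂(P(4)) = -(1/50)·log₂(1/50) = 0.11288
  -P(5)·log₂(P(5)) = -(1/100)·log₂(1/100) = 0.06644
H(P) = 0.06644 + 0.08391 + 0.11288 + 0.11288 + 0.06644 = 0.44255 bits

log₂(5) = 2.32193 bits

D_KL(P||U) = 2.32193 - 0.44255 = 1.87938 ≈ 1.8794 bits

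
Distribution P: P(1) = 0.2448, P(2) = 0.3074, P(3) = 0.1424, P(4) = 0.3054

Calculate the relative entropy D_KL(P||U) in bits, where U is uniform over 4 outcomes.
0.0568 bits

U(i) = 1/4 for all i

D_KL(P||U) = Σ P(x) log₂(P(x) / (1/4))
           = Σ P(x) log₂(P(x)) + log₂(4)
           = log₂(4) - H(P)

H(P) = -Σ P(x) log₂(P(x)):
  -P(1)·log₂(P(1)) = -(0.2448)·log₂(0.2448) = 0.49702
  -P(2)·log₂(P(2)) = -(0.3074)·log₂(0.3074) = 0.52314
  -P(3)·log₂(P(3)) = -(0.1424)·log₂(0.1424) = 0.40043
  -P(4)·log₂(P(4)) = -(0.3054)·log₂(0.3054) = 0.52261
H(P) = 0.49702 + 0.52314 + 0.40043 + 0.52261 = 1.94320 bits

log₂(4) = 2.00000 bits

D_KL(P||U) = 2.00000 - 1.94320 = 0.05680 ≈ 0.0568 bits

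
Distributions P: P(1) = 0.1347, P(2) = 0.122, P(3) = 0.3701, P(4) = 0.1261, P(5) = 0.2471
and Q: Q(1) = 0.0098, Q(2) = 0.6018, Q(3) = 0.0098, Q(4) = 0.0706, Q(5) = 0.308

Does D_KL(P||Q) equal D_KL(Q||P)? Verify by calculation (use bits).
D_KL(P||Q) = 2.1943 bits, D_KL(Q||P) = 1.3360 bits. No — D_KL(P||Q) ≠ D_KL(Q||P) for this pair.

D_KL(P||Q) = Σ P(x) log₂(P(x)/Q(x))

Computing term by term:
  P(1)·log₂(P(1)/Q(1)) = 0.1347·log₂(0.1347/0.0098) = 0.50928
  P(2)·log₂(P(2)/Q(2)) = 0.122·log₂(0.122/0.6018) = -0.28089
  P(3)·log₂(P(3)/Q(3)) = 0.3701·log₂(0.3701/0.0098) = 1.93895
  P(4)·log₂(P(4)/Q(4)) = 0.1261·log₂(0.1261/0.0706) = 0.10552
  P(5)·log₂(P(5)/Q(5)) = 0.2471·log₂(0.2471/0.308) = -0.07854

D_KL(P||Q) = 0.50928 - 0.28089 + 1.93895 + 0.10552 - 0.07854 = 2.19432 ≈ 2.1943 bits

D_KL(Q||P) = Σ Q(x) log₂(Q(x)/P(x))

Computing term by term:
  Q(1)·log₂(Q(1)/P(1)) = 0.0098·log₂(0.0098/0.1347) = -0.03705
  Q(2)·log₂(Q(2)/P(2)) = 0.6018·log₂(0.6018/0.122) = 1.38559
  Q(3)·log₂(Q(3)/P(3)) = 0.0098·log₂(0.0098/0.3701) = -0.05134
  Q(4)·log₂(Q(4)/P(4)) = 0.0706·log₂(0.0706/0.1261) = -0.05908
  Q(5)·log₂(Q(5)/P(5)) = 0.308·log₂(0.308/0.2471) = 0.09789

D_KL(Q||P) = -0.03705 + 1.38559 - 0.05134 - 0.05908 + 0.09789 = 1.33601 ≈ 1.3360 bits

These are NOT equal (difference: 0.8583 bits). KL divergence is asymmetric: D_KL(P||Q) ≠ D_KL(Q||P) in general.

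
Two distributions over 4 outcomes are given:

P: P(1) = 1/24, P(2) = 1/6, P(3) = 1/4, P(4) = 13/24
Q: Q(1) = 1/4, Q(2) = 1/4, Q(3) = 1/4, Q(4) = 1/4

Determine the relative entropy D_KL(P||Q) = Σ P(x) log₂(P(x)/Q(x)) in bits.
0.3990 bits

D_KL(P||Q) = Σ P(x) log₂(P(x)/Q(x))

Computing term by term:
  P(1)·log₂(P(1)/Q(1)) = (1/24)·log₂((1/24)/(1/4)) = -0.10771
  P(2)·log₂(P(2)/Q(2)) = (1/6)·log₂((1/6)/(1/4)) = -0.09749
  P(3)·log₂(P(3)/Q(3)) = (1/4)·log₂((1/4)/(1/4)) = 0.00000
  P(4)·log₂(P(4)/Q(4)) = (13/24)·log₂((13/24)/(1/4)) = 0.60422

D_KL(P||Q) = -0.10771 - 0.09749 + 0.00000 + 0.60422 = 0.39902 ≈ 0.3990 bits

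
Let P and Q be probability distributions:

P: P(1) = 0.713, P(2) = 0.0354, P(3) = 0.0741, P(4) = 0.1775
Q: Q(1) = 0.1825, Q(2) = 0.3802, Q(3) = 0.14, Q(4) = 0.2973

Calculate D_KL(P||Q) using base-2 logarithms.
1.0804 bits

D_KL(P||Q) = Σ P(x) log₂(P(x)/Q(x))

Computing term by term:
  P(1)·log₂(P(1)/Q(1)) = 0.713·log₂(0.713/0.1825) = 1.40176
  P(2)·log₂(P(2)/Q(2)) = 0.0354·log₂(0.0354/0.3802) = -0.12124
  P(3)·log₂(P(3)/Q(3)) = 0.0741·log₂(0.0741/0.14) = -0.06802
  P(4)·log₂(P(4)/Q(4)) = 0.1775·log₂(0.1775/0.2973) = -0.13208

D_KL(P||Q) = 1.40176 - 0.12124 - 0.06802 - 0.13208 = 1.08042 ≈ 1.0804 bits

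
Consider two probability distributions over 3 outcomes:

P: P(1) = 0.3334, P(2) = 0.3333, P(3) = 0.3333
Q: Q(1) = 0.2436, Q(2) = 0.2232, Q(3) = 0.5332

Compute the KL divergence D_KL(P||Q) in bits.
0.1178 bits

D_KL(P||Q) = Σ P(x) log₂(P(x)/Q(x))

Computing term by term:
  P(1)·log₂(P(1)/Q(1)) = 0.3334·log₂(0.3334/0.2436) = 0.15094
  P(2)·log₂(P(2)/Q(2)) = 0.3333·log₂(0.3333/0.2232) = 0.19281
  P(3)·log₂(P(3)/Q(3)) = 0.3333·log₂(0.3333/0.5332) = -0.22593

D_KL(P||Q) = 0.15094 + 0.19281 - 0.22593 = 0.11782 ≈ 0.1178 bits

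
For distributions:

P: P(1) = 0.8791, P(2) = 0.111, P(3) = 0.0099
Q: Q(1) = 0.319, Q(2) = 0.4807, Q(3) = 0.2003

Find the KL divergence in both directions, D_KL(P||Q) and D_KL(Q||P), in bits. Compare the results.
D_KL(P||Q) = 1.0080 bits, D_KL(Q||P) = 1.4190 bits. D_KL(Q||P) is larger than D_KL(P||Q) by 0.4110 bits; the two directions differ.

D_KL(P||Q) = Σ P(x) log₂(P(x)/Q(x))

Computing term by term:
  P(1)·log₂(P(1)/Q(1)) = 0.8791·log₂(0.8791/0.319) = 1.28566
  P(2)·log₂(P(2)/Q(2)) = 0.111·log₂(0.111/0.4807) = -0.23472
  P(3)·log₂(P(3)/Q(3)) = 0.0099·log₂(0.0099/0.2003) = -0.04295

D_KL(P||Q) = 1.28566 - 0.23472 - 0.04295 = 1.00799 ≈ 1.0080 bits

D_KL(Q||P) = Σ Q(x) log₂(Q(x)/P(x))

Computing term by term:
  Q(1)·log₂(Q(1)/P(1)) = 0.319·log₂(0.319/0.8791) = -0.46653
  Q(2)·log₂(Q(2)/P(2)) = 0.4807·log₂(0.4807/0.111) = 1.01648
  Q(3)·log₂(Q(3)/P(3)) = 0.2003·log₂(0.2003/0.0099) = 0.86902

D_KL(Q||P) = -0.46653 + 1.01648 + 0.86902 = 1.41897 ≈ 1.4190 bits

These are NOT equal (difference: 0.4110 bits). KL divergence is asymmetric: D_KL(P||Q) ≠ D_KL(Q||P) in general.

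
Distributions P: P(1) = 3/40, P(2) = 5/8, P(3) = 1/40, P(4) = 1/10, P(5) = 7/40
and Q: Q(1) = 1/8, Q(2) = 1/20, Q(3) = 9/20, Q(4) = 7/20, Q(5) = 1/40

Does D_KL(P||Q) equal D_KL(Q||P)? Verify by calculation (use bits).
D_KL(P||Q) = 2.4284 bits, D_KL(Q||P) = 2.3488 bits. No — D_KL(P||Q) ≠ D_KL(Q||P) for this pair.

D_KL(P||Q) = Σ P(x) log₂(P(x)/Q(x))

Computing term by term:
  P(1)·log₂(P(1)/Q(1)) = (3/40)·log₂((3/40)/(1/8)) = -0.05527
  P(2)·log₂(P(2)/Q(2)) = (5/8)·log₂((5/8)/(1/20)) = 2.27741
  P(3)·log₂(P(3)/Q(3)) = (1/40)·log₂((1/40)/(9/20)) = -0.10425
  P(4)·log₂(P(4)/Q(4)) = (1/10)·log₂((1/10)/(7/20)) = -0.18074
  P(5)·log₂(P(5)/Q(5)) = (7/40)·log₂((7/40)/(1/40)) = 0.49129

D_KL(P||Q) = -0.05527 + 2.27741 - 0.10425 - 0.18074 + 0.49129 = 2.42844 ≈ 2.4284 bits

D_KL(Q||P) = Σ Q(x) log₂(Q(x)/P(x))

Computing term by term:
  Q(1)·log₂(Q(1)/P(1)) = (1/8)·log₂((1/8)/(3/40)) = 0.09212
  Q(2)·log₂(Q(2)/P(2)) = (1/20)·log₂((1/20)/(5/8)) = -0.18219
  Q(3)·log₂(Q(3)/P(3)) = (9/20)·log₂((9/20)/(1/40)) = 1.87647
  Q(4)·log₂(Q(4)/P(4)) = (7/20)·log₂((7/20)/(1/10)) = 0.63257
  Q(5)·log₂(Q(5)/P(5)) = (1/40)·log₂((1/40)/(7/40)) = -0.07018

D_KL(Q||P) = 0.09212 - 0.18219 + 1.87647 + 0.63257 - 0.07018 = 2.34879 ≈ 2.3488 bits

These are NOT equal (difference: 0.0796 bits). KL divergence is asymmetric: D_KL(P||Q) ≠ D_KL(Q||P) in general.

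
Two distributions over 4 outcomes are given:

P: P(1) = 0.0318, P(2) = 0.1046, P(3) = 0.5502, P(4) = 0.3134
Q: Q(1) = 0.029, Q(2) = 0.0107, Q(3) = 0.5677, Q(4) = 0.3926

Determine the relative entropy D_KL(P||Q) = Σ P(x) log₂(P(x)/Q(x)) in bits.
0.2216 bits

D_KL(P||Q) = Σ P(x) log₂(P(x)/Q(x))

Computing term by term:
  P(1)·log₂(P(1)/Q(1)) = 0.0318·log₂(0.0318/0.029) = 0.00423
  P(2)·log₂(P(2)/Q(2)) = 0.1046·log₂(0.1046/0.0107) = 0.34405
  P(3)·log₂(P(3)/Q(3)) = 0.5502·log₂(0.5502/0.5677) = -0.02485
  P(4)·log₂(P(4)/Q(4)) = 0.3134·log₂(0.3134/0.3926) = -0.10187

D_KL(P||Q) = 0.00423 + 0.34405 - 0.02485 - 0.10187 = 0.22156 ≈ 0.2216 bits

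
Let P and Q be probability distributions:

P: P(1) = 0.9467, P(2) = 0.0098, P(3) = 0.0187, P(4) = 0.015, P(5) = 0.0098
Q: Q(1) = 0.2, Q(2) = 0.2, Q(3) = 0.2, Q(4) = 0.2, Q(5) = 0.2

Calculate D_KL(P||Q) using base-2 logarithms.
1.9181 bits

D_KL(P||Q) = Σ P(x) log₂(P(x)/Q(x))

Computing term by term:
  P(1)·log₂(P(1)/Q(1)) = 0.9467·log₂(0.9467/0.2) = 2.12336
  P(2)·log₂(P(2)/Q(2)) = 0.0098·log₂(0.0098/0.2) = -0.04264
  P(3)·log₂(P(3)/Q(3)) = 0.0187·log₂(0.0187/0.2) = -0.06393
  P(4)·log₂(P(4)/Q(4)) = 0.015·log₂(0.015/0.2) = -0.05605
  P(5)·log₂(P(5)/Q(5)) = 0.0098·log₂(0.0098/0.2) = -0.04264

D_KL(P||Q) = 2.12336 - 0.04264 - 0.06393 - 0.05605 - 0.04264 = 1.91810 ≈ 1.9181 bits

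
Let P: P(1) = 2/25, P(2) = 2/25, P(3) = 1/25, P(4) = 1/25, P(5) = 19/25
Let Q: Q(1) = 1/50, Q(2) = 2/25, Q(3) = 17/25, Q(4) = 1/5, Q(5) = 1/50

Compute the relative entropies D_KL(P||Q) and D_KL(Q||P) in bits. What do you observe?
D_KL(P||Q) = 3.8920 bits, D_KL(Q||P) = 3.0989 bits. The two directions give different values (D_KL(P||Q) exceeds D_KL(Q||P) by 0.7931 bits): KL divergence is asymmetric.

D_KL(P||Q) = Σ P(x) log₂(P(x)/Q(x))

Computing term by term:
  P(1)·log₂(P(1)/Q(1)) = (2/25)·log₂((2/25)/(1/50)) = 0.16000
  P(2)·log₂(P(2)/Q(2)) = (2/25)·log₂((2/25)/(2/25)) = 0.00000
  P(3)·log₂(P(3)/Q(3)) = (1/25)·log₂((1/25)/(17/25)) = -0.16350
  P(4)·log₂(P(4)/Q(4)) = (1/25)·log₂((1/25)/(1/5)) = -0.09288
  P(5)·log₂(P(5)/Q(5)) = (19/25)·log₂((19/25)/(1/50)) = 3.98842

D_KL(P||Q) = 0.16000 + 0.00000 - 0.16350 - 0.09288 + 3.98842 = 3.89204 ≈ 3.8920 bits

D_KL(Q||P) = Σ Q(x) log₂(Q(x)/P(x))

Computing term by term:
  Q(1)·log₂(Q(1)/P(1)) = (1/50)·log₂((1/50)/(2/25)) = -0.04000
  Q(2)·log₂(Q(2)/P(2)) = (2/25)·log₂((2/25)/(2/25)) = 0.00000
  Q(3)·log₂(Q(3)/P(3)) = (17/25)·log₂((17/25)/(1/25)) = 2.77947
  Q(4)·log₂(Q(4)/P(4)) = (1/5)·log₂((1/5)/(1/25)) = 0.46439
  Q(5)·log₂(Q(5)/P(5)) = (1/50)·log₂((1/50)/(19/25)) = -0.10496

D_KL(Q||P) = -0.04000 + 0.00000 + 2.77947 + 0.46439 - 0.10496 = 3.09890 ≈ 3.0989 bits

These are NOT equal (difference: 0.7931 bits). KL divergence is asymmetric: D_KL(P||Q) ≠ D_KL(Q||P) in general.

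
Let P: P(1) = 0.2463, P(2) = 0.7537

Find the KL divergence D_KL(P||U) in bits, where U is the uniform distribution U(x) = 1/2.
0.1946 bits

U(i) = 1/2 for all i

D_KL(P||U) = Σ P(x) log₂(P(x) / (1/2))
           = Σ P(x) log₂(P(x)) + log₂(2)
           = log₂(2) - H(P)

H(P) = -Σ P(x) log₂(P(x)):
  -P(1)·log₂(P(1)) = -(0.2463)·log₂(0.2463) = 0.49790
  -P(2)·log₂(P(2)) = -(0.7537)·log₂(0.7537) = 0.30746
H(P) = 0.49790 + 0.30746 = 0.80536 bits

log₂(2) = 1.00000 bits

D_KL(P||U) = 1.00000 - 0.80536 = 0.19464 ≈ 0.1946 bits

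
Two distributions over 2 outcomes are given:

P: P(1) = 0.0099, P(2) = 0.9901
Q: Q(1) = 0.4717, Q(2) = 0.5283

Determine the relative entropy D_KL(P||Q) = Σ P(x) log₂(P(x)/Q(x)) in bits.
0.8421 bits

D_KL(P||Q) = Σ P(x) log₂(P(x)/Q(x))

Computing term by term:
  P(1)·log₂(P(1)/Q(1)) = 0.0099·log₂(0.0099/0.4717) = -0.05519
  P(2)·log₂(P(2)/Q(2)) = 0.9901·log₂(0.9901/0.5283) = 0.89725

D_KL(P||Q) = -0.05519 + 0.89725 = 0.84206 ≈ 0.8421 bits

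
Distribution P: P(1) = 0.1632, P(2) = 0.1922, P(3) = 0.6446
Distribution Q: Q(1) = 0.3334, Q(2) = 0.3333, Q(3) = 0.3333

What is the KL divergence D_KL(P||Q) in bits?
0.2925 bits

D_KL(P||Q) = Σ P(x) log₂(P(x)/Q(x))

Computing term by term:
  P(1)·log₂(P(1)/Q(1)) = 0.1632·log₂(0.1632/0.3334) = -0.16820
  P(2)·log₂(P(2)/Q(2)) = 0.1922·log₂(0.1922/0.3333) = -0.15265
  P(3)·log₂(P(3)/Q(3)) = 0.6446·log₂(0.6446/0.3333) = 0.61339

D_KL(P||Q) = -0.16820 - 0.15265 + 0.61339 = 0.29254 ≈ 0.2925 bits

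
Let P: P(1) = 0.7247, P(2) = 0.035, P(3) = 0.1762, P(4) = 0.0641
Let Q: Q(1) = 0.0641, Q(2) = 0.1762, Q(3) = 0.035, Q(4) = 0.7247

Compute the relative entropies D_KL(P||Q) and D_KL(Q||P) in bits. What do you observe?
D_KL(P||Q) = 2.6407 bits, D_KL(Q||P) = 2.6407 bits. The two directions give the same value here, because Q is a self-inverse relabeling of P; in general KL divergence is asymmetric.

D_KL(P||Q) = Σ P(x) log₂(P(x)/Q(x))

Computing term by term:
  P(1)·log₂(P(1)/Q(1)) = 0.7247·log₂(0.7247/0.0641) = 2.53572
  P(2)·log₂(P(2)/Q(2)) = 0.035·log₂(0.035/0.1762) = -0.08161
  P(3)·log₂(P(3)/Q(3)) = 0.1762·log₂(0.1762/0.035) = 0.41086
  P(4)·log₂(P(4)/Q(4)) = 0.0641·log₂(0.0641/0.7247) = -0.22429

D_KL(P||Q) = 2.53572 - 0.08161 + 0.41086 - 0.22429 = 2.64068 ≈ 2.6407 bits

D_KL(Q||P) = Σ Q(x) log₂(Q(x)/P(x))

Computing term by term:
  Q(1)·log₂(Q(1)/P(1)) = 0.0641·log₂(0.0641/0.7247) = -0.22429
  Q(2)·log₂(Q(2)/P(2)) = 0.1762·log₂(0.1762/0.035) = 0.41086
  Q(3)·log₂(Q(3)/P(3)) = 0.035·log₂(0.035/0.1762) = -0.08161
  Q(4)·log₂(Q(4)/P(4)) = 0.7247·log₂(0.7247/0.0641) = 2.53572

D_KL(Q||P) = -0.22429 + 0.41086 - 0.08161 + 2.53572 = 2.64068 ≈ 2.6407 bits

These ARE equal here. Q is P with outcomes relabeled (Q(1) = P(4), Q(2) = P(3), Q(3) = P(2), Q(4) = P(1)) by a relabeling that is its own inverse, so the two sums contain exactly the same terms in a different order. This is a special case — KL divergence is not symmetric in general: D_KL(P||Q) ≠ D_KL(Q||P) for most P, Q.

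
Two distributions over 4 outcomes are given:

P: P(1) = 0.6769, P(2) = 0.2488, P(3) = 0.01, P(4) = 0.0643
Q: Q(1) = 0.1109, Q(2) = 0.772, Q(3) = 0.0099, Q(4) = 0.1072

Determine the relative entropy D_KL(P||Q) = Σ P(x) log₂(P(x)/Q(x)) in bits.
1.3128 bits

D_KL(P||Q) = Σ P(x) log₂(P(x)/Q(x))

Computing term by term:
  P(1)·log₂(P(1)/Q(1)) = 0.6769·log₂(0.6769/0.1109) = 1.76649
  P(2)·log₂(P(2)/Q(2)) = 0.2488·log₂(0.2488/0.772) = -0.40644
  P(3)·log₂(P(3)/Q(3)) = 0.01·log₂(0.01/0.0099) = 0.00014
  P(4)·log₂(P(4)/Q(4)) = 0.0643·log₂(0.0643/0.1072) = -0.04742

D_KL(P||Q) = 1.76649 - 0.40644 + 0.00014 - 0.04742 = 1.31277 ≈ 1.3128 bits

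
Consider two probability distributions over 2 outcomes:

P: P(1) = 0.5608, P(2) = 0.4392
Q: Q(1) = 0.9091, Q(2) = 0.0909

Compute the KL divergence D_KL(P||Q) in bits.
0.6072 bits

D_KL(P||Q) = Σ P(x) log₂(P(x)/Q(x))

Computing term by term:
  P(1)·log₂(P(1)/Q(1)) = 0.5608·log₂(0.5608/0.9091) = -0.39085
  P(2)·log₂(P(2)/Q(2)) = 0.4392·log₂(0.4392/0.0909) = 0.99809

D_KL(P||Q) = -0.39085 + 0.99809 = 0.60724 ≈ 0.6072 bits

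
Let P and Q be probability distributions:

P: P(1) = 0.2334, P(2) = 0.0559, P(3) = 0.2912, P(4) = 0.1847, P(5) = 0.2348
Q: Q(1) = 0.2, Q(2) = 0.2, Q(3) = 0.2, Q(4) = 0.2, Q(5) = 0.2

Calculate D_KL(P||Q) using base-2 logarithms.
0.1402 bits

D_KL(P||Q) = Σ P(x) log₂(P(x)/Q(x))

Computing term by term:
  P(1)·log₂(P(1)/Q(1)) = 0.2334·log₂(0.2334/0.2) = 0.05200
  P(2)·log₂(P(2)/Q(2)) = 0.0559·log₂(0.0559/0.2) = -0.10280
  P(3)·log₂(P(3)/Q(3)) = 0.2912·log₂(0.2912/0.2) = 0.15783
  P(4)·log₂(P(4)/Q(4)) = 0.1847·log₂(0.1847/0.2) = -0.02121
  P(5)·log₂(P(5)/Q(5)) = 0.2348·log₂(0.2348/0.2) = 0.05434

D_KL(P||Q) = 0.05200 - 0.10280 + 0.15783 - 0.02121 + 0.05434 = 0.14016 ≈ 0.1402 bits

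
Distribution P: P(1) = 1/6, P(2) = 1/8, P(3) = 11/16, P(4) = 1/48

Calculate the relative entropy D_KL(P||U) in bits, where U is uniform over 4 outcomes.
0.7062 bits

U(i) = 1/4 for all i

D_KL(P||U) = Σ P(x) log₂(P(x) / (1/4))
           = Σ P(x) log₂(P(x)) + log₂(4)
           = log₂(4) - H(P)

H(P) = -Σ P(x) log₂(P(x)):
  -P(1)·log₂(P(1)) = -(1/6)·log₂(1/6) = 0.43083
  -P(2)·log₂(P(2)) = -(1/8)·log₂(1/8) = 0.37500
  -P(3)·log₂(P(3)) = -(11/16)·log₂(11/16) = 0.37164
  -P(4)·log₂(P(4)) = -(1/48)·log₂(1/48) = 0.11635
H(P) = 0.43083 + 0.37500 + 0.37164 + 0.11635 = 1.29382 bits

log₂(4) = 2.00000 bits

D_KL(P||U) = 2.00000 - 1.29382 = 0.70618 ≈ 0.7062 bits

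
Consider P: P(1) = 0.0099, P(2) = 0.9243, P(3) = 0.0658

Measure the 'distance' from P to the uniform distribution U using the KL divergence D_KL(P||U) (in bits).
1.1558 bits

U(i) = 1/3 for all i

D_KL(P||U) = Σ P(x) log₂(P(x) / (1/3))
           = Σ P(x) log₂(P(x)) + log₂(3)
           = log₂(3) - H(P)

H(P) = -Σ P(x) log₂(P(x)):
  -P(1)·log₂(P(1)) = -(0.0099)·log₂(0.0099) = 0.06592
  -P(2)·log₂(P(2)) = -(0.9243)·log₂(0.9243) = 0.10497
  -P(3)·log₂(P(3)) = -(0.0658)·log₂(0.0658) = 0.25832
H(P) = 0.06592 + 0.10497 + 0.25832 = 0.42921 bits

log₂(3) = 1.58496 bits

D_KL(P||U) = 1.58496 - 0.42921 = 1.15575 ≈ 1.1558 bits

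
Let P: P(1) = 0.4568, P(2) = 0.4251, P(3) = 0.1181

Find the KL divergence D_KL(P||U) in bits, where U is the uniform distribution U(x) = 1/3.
0.1800 bits

U(i) = 1/3 for all i

D_KL(P||U) = Σ P(x) log₂(P(x) / (1/3))
           = Σ P(x) log₂(P(x)) + log₂(3)
           = log₂(3) - H(P)

H(P) = -Σ P(x) log₂(P(x)):
  -P(1)·log₂(P(1)) = -(0.4568)·log₂(0.4568) = 0.51635
  -P(2)·log₂(P(2)) = -(0.4251)·log₂(0.4251) = 0.52463
  -P(3)·log₂(P(3)) = -(0.1181)·log₂(0.1181) = 0.36397
H(P) = 0.51635 + 0.52463 + 0.36397 = 1.40495 bits

log₂(3) = 1.58496 bits

D_KL(P||U) = 1.58496 - 1.40495 = 0.18001 ≈ 0.1800 bits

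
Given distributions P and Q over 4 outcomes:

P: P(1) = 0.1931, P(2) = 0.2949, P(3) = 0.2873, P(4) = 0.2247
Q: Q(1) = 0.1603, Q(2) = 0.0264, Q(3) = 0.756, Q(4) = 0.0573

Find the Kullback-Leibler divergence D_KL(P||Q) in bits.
1.1205 bits

D_KL(P||Q) = Σ P(x) log₂(P(x)/Q(x))

Computing term by term:
  P(1)·log₂(P(1)/Q(1)) = 0.1931·log₂(0.1931/0.1603) = 0.05186
  P(2)·log₂(P(2)/Q(2)) = 0.2949·log₂(0.2949/0.0264) = 1.02673
  P(3)·log₂(P(3)/Q(3)) = 0.2873·log₂(0.2873/0.756) = -0.40102
  P(4)·log₂(P(4)/Q(4)) = 0.2247·log₂(0.2247/0.0573) = 0.44297

D_KL(P||Q) = 0.05186 + 1.02673 - 0.40102 + 0.44297 = 1.12054 ≈ 1.1205 bits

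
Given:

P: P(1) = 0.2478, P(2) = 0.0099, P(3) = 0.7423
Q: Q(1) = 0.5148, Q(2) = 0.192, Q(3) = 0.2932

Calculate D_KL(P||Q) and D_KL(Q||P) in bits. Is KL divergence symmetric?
D_KL(P||Q) = 0.6910 bits, D_KL(Q||P) = 0.9714 bits. No, KL divergence is not symmetric.

D_KL(P||Q) = Σ P(x) log₂(P(x)/Q(x))

Computing term by term:
  P(1)·log₂(P(1)/Q(1)) = 0.2478·log₂(0.2478/0.5148) = -0.26139
  P(2)·log₂(P(2)/Q(2)) = 0.0099·log₂(0.0099/0.192) = -0.04235
  P(3)·log₂(P(3)/Q(3)) = 0.7423·log₂(0.7423/0.2932) = 0.99477

D_KL(P||Q) = -0.26139 - 0.04235 + 0.99477 = 0.69103 ≈ 0.6910 bits

D_KL(Q||P) = Σ Q(x) log₂(Q(x)/P(x))

Computing term by term:
  Q(1)·log₂(Q(1)/P(1)) = 0.5148·log₂(0.5148/0.2478) = 0.54303
  Q(2)·log₂(Q(2)/P(2)) = 0.192·log₂(0.192/0.0099) = 0.82129
  Q(3)·log₂(Q(3)/P(3)) = 0.2932·log₂(0.2932/0.7423) = -0.39292

D_KL(Q||P) = 0.54303 + 0.82129 - 0.39292 = 0.97140 ≈ 0.9714 bits

These are NOT equal (difference: 0.2804 bits). KL divergence is asymmetric: D_KL(P||Q) ≠ D_KL(Q||P) in general.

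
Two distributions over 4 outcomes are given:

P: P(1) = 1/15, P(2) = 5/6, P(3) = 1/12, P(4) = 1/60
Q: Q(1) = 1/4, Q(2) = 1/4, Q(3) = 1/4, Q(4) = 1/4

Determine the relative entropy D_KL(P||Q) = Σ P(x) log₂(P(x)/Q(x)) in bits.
1.1232 bits

D_KL(P||Q) = Σ P(x) log₂(P(x)/Q(x))

Computing term by term:
  P(1)·log₂(P(1)/Q(1)) = (1/15)·log₂((1/15)/(1/4)) = -0.12713
  P(2)·log₂(P(2)/Q(2)) = (5/6)·log₂((5/6)/(1/4)) = 1.44747
  P(3)·log₂(P(3)/Q(3)) = (1/12)·log₂((1/12)/(1/4)) = -0.13208
  P(4)·log₂(P(4)/Q(4)) = (1/60)·log₂((1/60)/(1/4)) = -0.06511

D_KL(P||Q) = -0.12713 + 1.44747 - 0.13208 - 0.06511 = 1.12315 ≈ 1.1232 bits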